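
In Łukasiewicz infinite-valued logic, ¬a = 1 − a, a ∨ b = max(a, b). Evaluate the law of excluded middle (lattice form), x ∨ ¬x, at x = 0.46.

0.54

¬x = 1 − 0.46 = 0.54
x ∨ ¬x = max(0.46, 0.54) = 0.54
(The value 0.54 < 1 shows this instance is not satisfied; not a Ł∞-tautology — its value is max(a, 1−a).)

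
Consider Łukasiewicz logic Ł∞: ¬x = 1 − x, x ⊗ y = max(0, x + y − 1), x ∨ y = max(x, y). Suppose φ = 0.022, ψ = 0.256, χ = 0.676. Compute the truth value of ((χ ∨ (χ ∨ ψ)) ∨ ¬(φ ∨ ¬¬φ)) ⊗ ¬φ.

χ ∨ ψ = max(0.676, 0.256) = 0.676
χ ∨ (χ ∨ ψ) = max(0.676, 0.676) = 0.676
¬φ = 1 − 0.022 = 0.978
¬¬φ = 1 − 0.978 = 0.022
φ ∨ ¬¬φ = max(0.022, 0.022) = 0.022
¬(φ ∨ ¬¬φ) = 1 − 0.022 = 0.978
(χ ∨ (χ ∨ ψ)) ∨ ¬(φ ∨ ¬¬φ) = max(0.676, 0.978) = 0.978
((χ ∨ (χ ∨ ψ)) ∨ ¬(φ ∨ ¬¬φ)) ⊗ ¬φ = max(0, 0.978 + 0.978 − 1) = max(0, 0.956) = 0.956

0.956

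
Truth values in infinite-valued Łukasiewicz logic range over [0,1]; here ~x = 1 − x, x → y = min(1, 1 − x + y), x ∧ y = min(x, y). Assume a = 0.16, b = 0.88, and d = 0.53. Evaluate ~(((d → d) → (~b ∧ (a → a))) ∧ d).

d → d = min(1, 1 − 0.53 + 0.53) = min(1, 1.00) = 1.00
~b = 1 − 0.88 = 0.12
a → a = min(1, 1 − 0.16 + 0.16) = min(1, 1.00) = 1.00
~b ∧ (a → a) = min(0.12, 1.00) = 0.12
(d → d) → (~b ∧ (a → a)) = min(1, 1 − 1.00 + 0.12) = min(1, 0.12) = 0.12
((d → d) → (~b ∧ (a → a))) ∧ d = min(0.12, 0.53) = 0.12
~(((d → d) → (~b ∧ (a → a))) ∧ d) = 1 − 0.12 = 0.88

0.88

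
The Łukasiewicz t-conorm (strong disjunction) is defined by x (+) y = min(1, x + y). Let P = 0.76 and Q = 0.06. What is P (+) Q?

P (+) Q = min(1, 0.76 + 0.06) = min(1, 0.82) = 0.82
For comparison, the Gödel t-conorm max(x, y) would give 0.76.

0.82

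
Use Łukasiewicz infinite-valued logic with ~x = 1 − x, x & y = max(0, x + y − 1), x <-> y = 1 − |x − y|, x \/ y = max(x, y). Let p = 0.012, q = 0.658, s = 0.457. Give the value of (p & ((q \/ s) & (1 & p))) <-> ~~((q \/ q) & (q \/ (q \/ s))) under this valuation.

q \/ s = max(0.658, 0.457) = 0.658
1 & p = max(0, 1.000 + 0.012 − 1) = max(0, 0.012) = 0.012
(q \/ s) & (1 & p) = max(0, 0.658 + 0.012 − 1) = max(0, -0.330) = 0.000
p & ((q \/ s) & (1 & p)) = max(0, 0.012 + 0.000 − 1) = max(0, -0.988) = 0.000
q \/ q = max(0.658, 0.658) = 0.658
q \/ (q \/ s) = max(0.658, 0.658) = 0.658
(q \/ q) & (q \/ (q \/ s)) = max(0, 0.658 + 0.658 − 1) = max(0, 0.316) = 0.316
~((q \/ q) & (q \/ (q \/ s))) = 1 − 0.316 = 0.684
~~((q \/ q) & (q \/ (q \/ s))) = 1 − 0.684 = 0.316
(p & ((q \/ s) & (1 & p))) <-> ~~((q \/ q) & (q \/ (q \/ s))) = 1 − |0.000 − 0.316| = 1 − 0.316 = 0.684

0.684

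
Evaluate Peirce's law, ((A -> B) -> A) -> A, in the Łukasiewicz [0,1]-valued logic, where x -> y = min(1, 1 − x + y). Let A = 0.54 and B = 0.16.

0.62

A -> B = min(1, 1 − 0.54 + 0.16) = min(1, 0.62) = 0.62
(A -> B) -> A = min(1, 1 − 0.62 + 0.54) = min(1, 0.92) = 0.92
((A -> B) -> A) -> A = min(1, 1 − 0.92 + 0.54) = min(1, 0.62) = 0.62
(The value 0.62 < 1 shows this instance is not satisfied; not a Ł∞-tautology in general.)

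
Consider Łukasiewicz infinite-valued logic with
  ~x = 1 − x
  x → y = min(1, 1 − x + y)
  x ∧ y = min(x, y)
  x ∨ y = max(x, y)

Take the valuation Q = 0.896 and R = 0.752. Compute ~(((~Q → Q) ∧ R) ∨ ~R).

~Q = 1 − 0.896 = 0.104
~Q → Q = min(1, 1 − 0.104 + 0.896) = min(1, 1.792) = 1.000
(~Q → Q) ∧ R = min(1.000, 0.752) = 0.752
~R = 1 − 0.752 = 0.248
((~Q → Q) ∧ R) ∨ ~R = max(0.752, 0.248) = 0.752
~(((~Q → Q) ∧ R) ∨ ~R) = 1 − 0.752 = 0.248

0.248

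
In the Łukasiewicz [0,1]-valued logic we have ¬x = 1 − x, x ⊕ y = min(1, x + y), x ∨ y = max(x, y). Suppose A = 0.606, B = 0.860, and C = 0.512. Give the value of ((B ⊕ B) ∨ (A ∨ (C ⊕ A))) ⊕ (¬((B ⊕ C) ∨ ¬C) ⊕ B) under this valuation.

1.000

B ⊕ B = min(1, 0.860 + 0.860) = min(1, 1.720) = 1.000
C ⊕ A = min(1, 0.512 + 0.606) = min(1, 1.118) = 1.000
A ∨ (C ⊕ A) = max(0.606, 1.000) = 1.000
(B ⊕ B) ∨ (A ∨ (C ⊕ A)) = max(1.000, 1.000) = 1.000
B ⊕ C = min(1, 0.860 + 0.512) = min(1, 1.372) = 1.000
¬C = 1 − 0.512 = 0.488
(B ⊕ C) ∨ ¬C = max(1.000, 0.488) = 1.000
¬((B ⊕ C) ∨ ¬C) = 1 − 1.000 = 0.000
¬((B ⊕ C) ∨ ¬C) ⊕ B = min(1, 0.000 + 0.860) = min(1, 0.860) = 0.860
((B ⊕ B) ∨ (A ∨ (C ⊕ A))) ⊕ (¬((B ⊕ C) ∨ ¬C) ⊕ B) = min(1, 1.000 + 0.860) = min(1, 1.860) = 1.000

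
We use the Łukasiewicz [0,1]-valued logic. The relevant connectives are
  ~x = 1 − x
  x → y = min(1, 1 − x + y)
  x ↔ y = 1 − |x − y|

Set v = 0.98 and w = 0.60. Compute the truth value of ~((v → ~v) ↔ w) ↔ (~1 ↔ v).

~v = 1 − 0.98 = 0.02
v → ~v = min(1, 1 − 0.98 + 0.02) = min(1, 0.04) = 0.04
(v → ~v) ↔ w = 1 − |0.04 − 0.60| = 1 − 0.56 = 0.44
~((v → ~v) ↔ w) = 1 − 0.44 = 0.56
~1 = 1 − 1.00 = 0.00
~1 ↔ v = 1 − |0.00 − 0.98| = 1 − 0.98 = 0.02
~((v → ~v) ↔ w) ↔ (~1 ↔ v) = 1 − |0.56 − 0.02| = 1 − 0.54 = 0.46

0.46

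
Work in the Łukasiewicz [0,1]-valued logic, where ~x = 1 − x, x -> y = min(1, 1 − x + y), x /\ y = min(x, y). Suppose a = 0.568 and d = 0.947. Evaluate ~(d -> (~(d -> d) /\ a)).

d -> d = min(1, 1 − 0.947 + 0.947) = min(1, 1.000) = 1.000
~(d -> d) = 1 − 1.000 = 0.000
~(d -> d) /\ a = min(0.000, 0.568) = 0.000
d -> (~(d -> d) /\ a) = min(1, 1 − 0.947 + 0.000) = min(1, 0.053) = 0.053
~(d -> (~(d -> d) /\ a)) = 1 − 0.053 = 0.947

0.947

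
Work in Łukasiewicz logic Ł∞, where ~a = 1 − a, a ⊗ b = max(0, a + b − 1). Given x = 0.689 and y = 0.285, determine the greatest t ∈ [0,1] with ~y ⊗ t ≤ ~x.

~y = 1 − 0.285 = 0.715
So the left factor is ~y = 0.715.
~x = 1 − 0.689 = 0.311
So the right-hand bound is ~x = 0.311.
The residuum of the Łukasiewicz t-norm gives the supremum: min(1, 1 − 0.715 + 0.311).
1 − 0.715 + 0.311 = 0.596, so t = min(1, 0.596) = 0.596.
Check: 0.715 ⊗ 0.596 = max(0, 0.311) = 0.311 ≤ 0.311.

0.596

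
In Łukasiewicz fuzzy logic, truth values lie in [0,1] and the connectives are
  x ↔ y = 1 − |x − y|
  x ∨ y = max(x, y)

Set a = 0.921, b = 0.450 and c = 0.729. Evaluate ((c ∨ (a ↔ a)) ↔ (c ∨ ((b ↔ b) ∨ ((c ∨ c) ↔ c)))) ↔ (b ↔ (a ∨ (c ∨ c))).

a ↔ a = 1 − |0.921 − 0.921| = 1 − 0.000 = 1.000
c ∨ (a ↔ a) = max(0.729, 1.000) = 1.000
b ↔ b = 1 − |0.450 − 0.450| = 1 − 0.000 = 1.000
c ∨ c = max(0.729, 0.729) = 0.729
(c ∨ c) ↔ c = 1 − |0.729 − 0.729| = 1 − 0.000 = 1.000
(b ↔ b) ∨ ((c ∨ c) ↔ c) = max(1.000, 1.000) = 1.000
c ∨ ((b ↔ b) ∨ ((c ∨ c) ↔ c)) = max(0.729, 1.000) = 1.000
(c ∨ (a ↔ a)) ↔ (c ∨ ((b ↔ b) ∨ ((c ∨ c) ↔ c))) = 1 − |1.000 − 1.000| = 1 − 0.000 = 1.000
a ∨ (c ∨ c) = max(0.921, 0.729) = 0.921
b ↔ (a ∨ (c ∨ c)) = 1 − |0.450 − 0.921| = 1 − 0.471 = 0.529
((c ∨ (a ↔ a)) ↔ (c ∨ ((b ↔ b) ∨ ((c ∨ c) ↔ c)))) ↔ (b ↔ (a ∨ (c ∨ c))) = 1 − |1.000 − 0.529| = 1 − 0.471 = 0.529

0.529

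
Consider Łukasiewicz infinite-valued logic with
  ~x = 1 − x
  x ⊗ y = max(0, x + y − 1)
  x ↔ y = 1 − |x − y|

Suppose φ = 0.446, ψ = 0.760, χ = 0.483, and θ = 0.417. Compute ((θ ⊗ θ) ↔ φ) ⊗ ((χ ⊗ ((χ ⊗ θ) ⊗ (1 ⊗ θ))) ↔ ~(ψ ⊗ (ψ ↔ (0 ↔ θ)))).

0.137

θ ⊗ θ = max(0, 0.417 + 0.417 − 1) = max(0, -0.166) = 0.000
(θ ⊗ θ) ↔ φ = 1 − |0.000 − 0.446| = 1 − 0.446 = 0.554
χ ⊗ θ = max(0, 0.483 + 0.417 − 1) = max(0, -0.100) = 0.000
1 ⊗ θ = max(0, 1.000 + 0.417 − 1) = max(0, 0.417) = 0.417
(χ ⊗ θ) ⊗ (1 ⊗ θ) = max(0, 0.000 + 0.417 − 1) = max(0, -0.583) = 0.000
χ ⊗ ((χ ⊗ θ) ⊗ (1 ⊗ θ)) = max(0, 0.483 + 0.000 − 1) = max(0, -0.517) = 0.000
0 ↔ θ = 1 − |0.000 − 0.417| = 1 − 0.417 = 0.583
ψ ↔ (0 ↔ θ) = 1 − |0.760 − 0.583| = 1 − 0.177 = 0.823
ψ ⊗ (ψ ↔ (0 ↔ θ)) = max(0, 0.760 + 0.823 − 1) = max(0, 0.583) = 0.583
~(ψ ⊗ (ψ ↔ (0 ↔ θ))) = 1 − 0.583 = 0.417
(χ ⊗ ((χ ⊗ θ) ⊗ (1 ⊗ θ))) ↔ ~(ψ ⊗ (ψ ↔ (0 ↔ θ))) = 1 − |0.000 − 0.417| = 1 − 0.417 = 0.583
((θ ⊗ θ) ↔ φ) ⊗ ((χ ⊗ ((χ ⊗ θ) ⊗ (1 ⊗ θ))) ↔ ~(ψ ⊗ (ψ ↔ (0 ↔ θ)))) = max(0, 0.554 + 0.583 − 1) = max(0, 0.137) = 0.137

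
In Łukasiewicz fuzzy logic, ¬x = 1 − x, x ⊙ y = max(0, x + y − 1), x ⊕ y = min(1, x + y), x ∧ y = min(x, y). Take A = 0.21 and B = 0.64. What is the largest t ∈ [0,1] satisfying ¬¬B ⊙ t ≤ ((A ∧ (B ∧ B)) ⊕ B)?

¬B = 1 − 0.64 = 0.36
¬¬B = 1 − 0.36 = 0.64
So the left factor is ¬¬B = 0.64.
B ∧ B = min(0.64, 0.64) = 0.64
A ∧ (B ∧ B) = min(0.21, 0.64) = 0.21
(A ∧ (B ∧ B)) ⊕ B = min(1, 0.21 + 0.64) = min(1, 0.85) = 0.85
So the right-hand bound is (A ∧ (B ∧ B)) ⊕ B = 0.85.
The residuum of the Łukasiewicz t-norm gives the supremum: min(1, 1 − 0.64 + 0.85).
1 − 0.64 + 0.85 = 1.21, so t = min(1, 1.21) = 1.00.
Check: 0.64 ⊙ 1.00 = max(0, 0.64) = 0.64 ≤ 0.85.

1.00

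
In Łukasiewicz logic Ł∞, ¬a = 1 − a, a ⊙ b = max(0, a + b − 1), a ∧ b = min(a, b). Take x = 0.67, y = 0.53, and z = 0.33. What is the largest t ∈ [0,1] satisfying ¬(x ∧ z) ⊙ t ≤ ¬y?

x ∧ z = min(0.67, 0.33) = 0.33
¬(x ∧ z) = 1 − 0.33 = 0.67
So the left factor is ¬(x ∧ z) = 0.67.
¬y = 1 − 0.53 = 0.47
So the right-hand bound is ¬y = 0.47.
The residuum of the Łukasiewicz t-norm gives the supremum: min(1, 1 − 0.67 + 0.47).
1 − 0.67 + 0.47 = 0.80, so t = min(1, 0.80) = 0.80.
Check: 0.67 ⊙ 0.80 = max(0, 0.47) = 0.47 ≤ 0.47.

0.80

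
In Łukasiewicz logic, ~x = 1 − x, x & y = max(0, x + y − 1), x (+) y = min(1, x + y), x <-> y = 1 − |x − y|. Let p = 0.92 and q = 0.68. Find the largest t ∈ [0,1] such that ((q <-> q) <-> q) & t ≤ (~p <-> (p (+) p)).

0.40

q <-> q = 1 − |0.68 − 0.68| = 1 − 0.00 = 1.00
(q <-> q) <-> q = 1 − |1.00 − 0.68| = 1 − 0.32 = 0.68
So the left factor is (q <-> q) <-> q = 0.68.
~p = 1 − 0.92 = 0.08
p (+) p = min(1, 0.92 + 0.92) = min(1, 1.84) = 1.00
~p <-> (p (+) p) = 1 − |0.08 − 1.00| = 1 − 0.92 = 0.08
So the right-hand bound is ~p <-> (p (+) p) = 0.08.
The residuum of the Łukasiewicz t-norm gives the supremum: min(1, 1 − 0.68 + 0.08).
1 − 0.68 + 0.08 = 0.40, so t = min(1, 0.40) = 0.40.
Check: 0.68 & 0.40 = max(0, 0.08) = 0.08 ≤ 0.08.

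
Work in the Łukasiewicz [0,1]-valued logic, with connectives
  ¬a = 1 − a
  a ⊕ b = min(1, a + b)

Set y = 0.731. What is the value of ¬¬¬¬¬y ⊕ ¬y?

0.538

¬y = 1 − 0.731 = 0.269
¬¬y = 1 − 0.269 = 0.731
¬¬¬y = 1 − 0.731 = 0.269
¬¬¬¬y = 1 − 0.269 = 0.731
¬¬¬¬¬y = 1 − 0.731 = 0.269
¬¬¬¬¬y ⊕ ¬y = min(1, 0.269 + 0.269) = min(1, 0.538) = 0.538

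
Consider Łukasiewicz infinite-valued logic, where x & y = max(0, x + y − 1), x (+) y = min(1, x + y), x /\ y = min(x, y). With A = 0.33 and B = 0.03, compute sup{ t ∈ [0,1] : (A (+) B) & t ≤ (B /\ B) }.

A (+) B = min(1, 0.33 + 0.03) = min(1, 0.36) = 0.36
So the left factor is A (+) B = 0.36.
B /\ B = min(0.03, 0.03) = 0.03
So the right-hand bound is B /\ B = 0.03.
The residuum of the Łukasiewicz t-norm gives the supremum: min(1, 1 − 0.36 + 0.03).
1 − 0.36 + 0.03 = 0.67, so t = min(1, 0.67) = 0.67.
Check: 0.36 & 0.67 = max(0, 0.03) = 0.03 ≤ 0.03.

0.67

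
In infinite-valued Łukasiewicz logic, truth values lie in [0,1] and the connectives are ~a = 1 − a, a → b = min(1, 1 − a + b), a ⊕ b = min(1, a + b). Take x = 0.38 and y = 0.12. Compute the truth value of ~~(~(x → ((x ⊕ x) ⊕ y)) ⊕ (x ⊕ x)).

x ⊕ x = min(1, 0.38 + 0.38) = min(1, 0.76) = 0.76
(x ⊕ x) ⊕ y = min(1, 0.76 + 0.12) = min(1, 0.88) = 0.88
x → ((x ⊕ x) ⊕ y) = min(1, 1 − 0.38 + 0.88) = min(1, 1.50) = 1.00
~(x → ((x ⊕ x) ⊕ y)) = 1 − 1.00 = 0.00
~(x → ((x ⊕ x) ⊕ y)) ⊕ (x ⊕ x) = min(1, 0.00 + 0.76) = min(1, 0.76) = 0.76
~(~(x → ((x ⊕ x) ⊕ y)) ⊕ (x ⊕ x)) = 1 − 0.76 = 0.24
~~(~(x → ((x ⊕ x) ⊕ y)) ⊕ (x ⊕ x)) = 1 − 0.24 = 0.76

0.76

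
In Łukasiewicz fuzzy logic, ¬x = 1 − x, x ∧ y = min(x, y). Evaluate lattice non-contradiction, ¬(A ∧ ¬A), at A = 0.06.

¬A = 1 − 0.06 = 0.94
A ∧ ¬A = min(0.06, 0.94) = 0.06
¬(A ∧ ¬A) = 1 − 0.06 = 0.94
(The value 0.94 < 1 shows this instance is not satisfied; not a Ł∞-tautology — its value is 1 − min(a, 1−a).)

0.94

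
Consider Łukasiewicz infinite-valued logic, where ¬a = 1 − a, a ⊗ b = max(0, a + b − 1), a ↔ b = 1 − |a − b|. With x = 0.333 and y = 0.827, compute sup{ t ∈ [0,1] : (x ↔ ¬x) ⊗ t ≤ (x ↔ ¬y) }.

1.000

¬x = 1 − 0.333 = 0.667
x ↔ ¬x = 1 − |0.333 − 0.667| = 1 − 0.334 = 0.666
So the left factor is x ↔ ¬x = 0.666.
¬y = 1 − 0.827 = 0.173
x ↔ ¬y = 1 − |0.333 − 0.173| = 1 − 0.160 = 0.840
So the right-hand bound is x ↔ ¬y = 0.840.
The residuum of the Łukasiewicz t-norm gives the supremum: min(1, 1 − 0.666 + 0.840).
1 − 0.666 + 0.840 = 1.174, so t = min(1, 1.174) = 1.000.
Check: 0.666 ⊗ 1.000 = max(0, 0.666) = 0.666 ≤ 0.840.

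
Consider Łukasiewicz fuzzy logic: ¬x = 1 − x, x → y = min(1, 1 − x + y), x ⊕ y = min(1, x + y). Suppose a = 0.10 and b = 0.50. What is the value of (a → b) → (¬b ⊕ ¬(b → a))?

a → b = min(1, 1 − 0.10 + 0.50) = min(1, 1.40) = 1.00
¬b = 1 − 0.50 = 0.50
b → a = min(1, 1 − 0.50 + 0.10) = min(1, 0.60) = 0.60
¬(b → a) = 1 − 0.60 = 0.40
¬b ⊕ ¬(b → a) = min(1, 0.50 + 0.40) = min(1, 0.90) = 0.90
(a → b) → (¬b ⊕ ¬(b → a)) = min(1, 1 − 1.00 + 0.90) = min(1, 0.90) = 0.90

0.90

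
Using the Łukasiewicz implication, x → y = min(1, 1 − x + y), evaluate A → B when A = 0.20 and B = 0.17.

0.97

A → B = min(1, 1 − 0.20 + 0.17) = min(1, 0.97) = 0.97
For comparison, the Gödel implication (1 if x ≤ y else y) would give 0.17.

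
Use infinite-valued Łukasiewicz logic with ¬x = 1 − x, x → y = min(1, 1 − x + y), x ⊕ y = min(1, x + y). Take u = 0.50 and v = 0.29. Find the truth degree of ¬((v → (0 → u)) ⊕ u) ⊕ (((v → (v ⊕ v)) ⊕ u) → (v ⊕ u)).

0 → u = min(1, 1 − 0.00 + 0.50) = min(1, 1.50) = 1.00
v → (0 → u) = min(1, 1 − 0.29 + 1.00) = min(1, 1.71) = 1.00
(v → (0 → u)) ⊕ u = min(1, 1.00 + 0.50) = min(1, 1.50) = 1.00
¬((v → (0 → u)) ⊕ u) = 1 − 1.00 = 0.00
v ⊕ v = min(1, 0.29 + 0.29) = min(1, 0.58) = 0.58
v → (v ⊕ v) = min(1, 1 − 0.29 + 0.58) = min(1, 1.29) = 1.00
(v → (v ⊕ v)) ⊕ u = min(1, 1.00 + 0.50) = min(1, 1.50) = 1.00
v ⊕ u = min(1, 0.29 + 0.50) = min(1, 0.79) = 0.79
((v → (v ⊕ v)) ⊕ u) → (v ⊕ u) = min(1, 1 − 1.00 + 0.79) = min(1, 0.79) = 0.79
¬((v → (0 → u)) ⊕ u) ⊕ (((v → (v ⊕ v)) ⊕ u) → (v ⊕ u)) = min(1, 0.00 + 0.79) = min(1, 0.79) = 0.79

0.79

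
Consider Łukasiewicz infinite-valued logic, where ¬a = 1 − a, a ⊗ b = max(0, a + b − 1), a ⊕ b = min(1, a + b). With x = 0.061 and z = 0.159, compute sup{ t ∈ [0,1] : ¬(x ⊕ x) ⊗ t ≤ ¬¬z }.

0.281

x ⊕ x = min(1, 0.061 + 0.061) = min(1, 0.122) = 0.122
¬(x ⊕ x) = 1 − 0.122 = 0.878
So the left factor is ¬(x ⊕ x) = 0.878.
¬z = 1 − 0.159 = 0.841
¬¬z = 1 − 0.841 = 0.159
So the right-hand bound is ¬¬z = 0.159.
The residuum of the Łukasiewicz t-norm gives the supremum: min(1, 1 − 0.878 + 0.159).
1 − 0.878 + 0.159 = 0.281, so t = min(1, 0.281) = 0.281.
Check: 0.878 ⊗ 0.281 = max(0, 0.159) = 0.159 ≤ 0.159.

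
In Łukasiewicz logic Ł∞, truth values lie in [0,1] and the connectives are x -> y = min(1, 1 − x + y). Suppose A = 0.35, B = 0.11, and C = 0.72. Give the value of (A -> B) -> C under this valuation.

A -> B = min(1, 1 − 0.35 + 0.11) = min(1, 0.76) = 0.76
(A -> B) -> C = min(1, 1 − 0.76 + 0.72) = min(1, 0.96) = 0.96

0.96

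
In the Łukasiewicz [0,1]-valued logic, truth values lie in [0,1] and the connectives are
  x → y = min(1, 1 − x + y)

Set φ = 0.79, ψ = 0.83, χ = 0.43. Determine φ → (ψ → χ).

ψ → χ = min(1, 1 − 0.83 + 0.43) = min(1, 0.60) = 0.60
φ → (ψ → χ) = min(1, 1 − 0.79 + 0.60) = min(1, 0.81) = 0.81

0.81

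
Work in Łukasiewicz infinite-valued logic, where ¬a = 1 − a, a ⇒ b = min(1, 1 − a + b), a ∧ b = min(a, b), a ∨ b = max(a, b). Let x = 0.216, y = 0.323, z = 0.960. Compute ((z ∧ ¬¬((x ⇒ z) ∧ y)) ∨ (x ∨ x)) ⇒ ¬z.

0.717

x ⇒ z = min(1, 1 − 0.216 + 0.960) = min(1, 1.744) = 1.000
(x ⇒ z) ∧ y = min(1.000, 0.323) = 0.323
¬((x ⇒ z) ∧ y) = 1 − 0.323 = 0.677
¬¬((x ⇒ z) ∧ y) = 1 − 0.677 = 0.323
z ∧ ¬¬((x ⇒ z) ∧ y) = min(0.960, 0.323) = 0.323
x ∨ x = max(0.216, 0.216) = 0.216
(z ∧ ¬¬((x ⇒ z) ∧ y)) ∨ (x ∨ x) = max(0.323, 0.216) = 0.323
¬z = 1 − 0.960 = 0.040
((z ∧ ¬¬((x ⇒ z) ∧ y)) ∨ (x ∨ x)) ⇒ ¬z = min(1, 1 − 0.323 + 0.040) = min(1, 0.717) = 0.717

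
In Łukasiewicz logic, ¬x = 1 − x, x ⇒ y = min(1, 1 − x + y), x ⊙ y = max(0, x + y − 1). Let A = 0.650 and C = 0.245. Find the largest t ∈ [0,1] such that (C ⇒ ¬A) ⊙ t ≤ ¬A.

¬A = 1 − 0.650 = 0.350
C ⇒ ¬A = min(1, 1 − 0.245 + 0.350) = min(1, 1.105) = 1.000
So the left factor is C ⇒ ¬A = 1.000.
So the right-hand bound is ¬A = 0.350.
The residuum of the Łukasiewicz t-norm gives the supremum: min(1, 1 − 1.000 + 0.350).
1 − 1.000 + 0.350 = 0.350, so t = min(1, 0.350) = 0.350.
Check: 1.000 ⊙ 0.350 = max(0, 0.350) = 0.350 ≤ 0.350.

0.350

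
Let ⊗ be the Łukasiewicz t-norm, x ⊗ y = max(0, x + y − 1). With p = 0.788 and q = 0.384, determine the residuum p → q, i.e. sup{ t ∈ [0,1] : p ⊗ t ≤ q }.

0.596

The residuum of the Łukasiewicz t-norm gives the supremum: min(1, 1 − 0.788 + 0.384).
1 − 0.788 + 0.384 = 0.596, so t = min(1, 0.596) = 0.596.
Check: 0.788 ⊗ 0.596 = max(0, 0.384) = 0.384 ≤ 0.384.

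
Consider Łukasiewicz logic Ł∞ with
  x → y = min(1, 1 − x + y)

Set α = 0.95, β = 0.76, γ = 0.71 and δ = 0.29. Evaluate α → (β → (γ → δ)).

γ → δ = min(1, 1 − 0.71 + 0.29) = min(1, 0.58) = 0.58
β → (γ → δ) = min(1, 1 − 0.76 + 0.58) = min(1, 0.82) = 0.82
α → (β → (γ → δ)) = min(1, 1 − 0.95 + 0.82) = min(1, 0.87) = 0.87

0.87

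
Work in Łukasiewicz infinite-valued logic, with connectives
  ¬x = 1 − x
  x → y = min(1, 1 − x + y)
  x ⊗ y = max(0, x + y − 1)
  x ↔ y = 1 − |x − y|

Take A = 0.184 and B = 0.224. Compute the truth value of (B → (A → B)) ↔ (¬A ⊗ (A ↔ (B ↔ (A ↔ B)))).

0.736

A → B = min(1, 1 − 0.184 + 0.224) = min(1, 1.040) = 1.000
B → (A → B) = min(1, 1 − 0.224 + 1.000) = min(1, 1.776) = 1.000
¬A = 1 − 0.184 = 0.816
A ↔ B = 1 − |0.184 − 0.224| = 1 − 0.040 = 0.960
B ↔ (A ↔ B) = 1 − |0.224 − 0.960| = 1 − 0.736 = 0.264
A ↔ (B ↔ (A ↔ B)) = 1 − |0.184 − 0.264| = 1 − 0.080 = 0.920
¬A ⊗ (A ↔ (B ↔ (A ↔ B))) = max(0, 0.816 + 0.920 − 1) = max(0, 0.736) = 0.736
(B → (A → B)) ↔ (¬A ⊗ (A ↔ (B ↔ (A ↔ B)))) = 1 − |1.000 − 0.736| = 1 − 0.264 = 0.736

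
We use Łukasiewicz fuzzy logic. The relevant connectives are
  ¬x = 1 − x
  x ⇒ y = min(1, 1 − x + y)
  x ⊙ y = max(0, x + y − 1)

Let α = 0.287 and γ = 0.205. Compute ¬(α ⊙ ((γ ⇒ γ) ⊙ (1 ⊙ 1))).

γ ⇒ γ = min(1, 1 − 0.205 + 0.205) = min(1, 1.000) = 1.000
1 ⊙ 1 = max(0, 1.000 + 1.000 − 1) = max(0, 1.000) = 1.000
(γ ⇒ γ) ⊙ (1 ⊙ 1) = max(0, 1.000 + 1.000 − 1) = max(0, 1.000) = 1.000
α ⊙ ((γ ⇒ γ) ⊙ (1 ⊙ 1)) = max(0, 0.287 + 1.000 − 1) = max(0, 0.287) = 0.287
¬(α ⊙ ((γ ⇒ γ) ⊙ (1 ⊙ 1))) = 1 − 0.287 = 0.713

0.713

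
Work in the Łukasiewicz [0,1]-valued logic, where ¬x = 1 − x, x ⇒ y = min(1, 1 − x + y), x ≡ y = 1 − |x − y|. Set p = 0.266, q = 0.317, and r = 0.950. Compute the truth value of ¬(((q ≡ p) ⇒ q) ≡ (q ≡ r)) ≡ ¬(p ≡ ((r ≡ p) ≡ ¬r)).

0.533

q ≡ p = 1 − |0.317 − 0.266| = 1 − 0.051 = 0.949
(q ≡ p) ⇒ q = min(1, 1 − 0.949 + 0.317) = min(1, 0.368) = 0.368
q ≡ r = 1 − |0.317 − 0.950| = 1 − 0.633 = 0.367
((q ≡ p) ⇒ q) ≡ (q ≡ r) = 1 − |0.368 − 0.367| = 1 − 0.001 = 0.999
¬(((q ≡ p) ⇒ q) ≡ (q ≡ r)) = 1 − 0.999 = 0.001
r ≡ p = 1 − |0.950 − 0.266| = 1 − 0.684 = 0.316
¬r = 1 − 0.950 = 0.050
(r ≡ p) ≡ ¬r = 1 − |0.316 − 0.050| = 1 − 0.266 = 0.734
p ≡ ((r ≡ p) ≡ ¬r) = 1 − |0.266 − 0.734| = 1 − 0.468 = 0.532
¬(p ≡ ((r ≡ p) ≡ ¬r)) = 1 − 0.532 = 0.468
¬(((q ≡ p) ⇒ q) ≡ (q ≡ r)) ≡ ¬(p ≡ ((r ≡ p) ≡ ¬r)) = 1 − |0.001 − 0.468| = 1 − 0.467 = 0.533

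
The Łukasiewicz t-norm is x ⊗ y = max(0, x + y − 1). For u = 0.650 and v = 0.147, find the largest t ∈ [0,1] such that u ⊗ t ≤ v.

0.497

The residuum of the Łukasiewicz t-norm gives the supremum: min(1, 1 − 0.650 + 0.147).
1 − 0.650 + 0.147 = 0.497, so t = min(1, 0.497) = 0.497.
Check: 0.650 ⊗ 0.497 = max(0, 0.147) = 0.147 ≤ 0.147.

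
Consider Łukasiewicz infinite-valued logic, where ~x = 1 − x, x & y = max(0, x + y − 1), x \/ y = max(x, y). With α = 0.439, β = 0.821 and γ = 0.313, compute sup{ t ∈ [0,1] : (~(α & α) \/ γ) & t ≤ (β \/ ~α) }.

α & α = max(0, 0.439 + 0.439 − 1) = max(0, -0.122) = 0.000
~(α & α) = 1 − 0.000 = 1.000
~(α & α) \/ γ = max(1.000, 0.313) = 1.000
So the left factor is ~(α & α) \/ γ = 1.000.
~α = 1 − 0.439 = 0.561
β \/ ~α = max(0.821, 0.561) = 0.821
So the right-hand bound is β \/ ~α = 0.821.
The residuum of the Łukasiewicz t-norm gives the supremum: min(1, 1 − 1.000 + 0.821).
1 − 1.000 + 0.821 = 0.821, so t = min(1, 0.821) = 0.821.
Check: 1.000 & 0.821 = max(0, 0.821) = 0.821 ≤ 0.821.

0.821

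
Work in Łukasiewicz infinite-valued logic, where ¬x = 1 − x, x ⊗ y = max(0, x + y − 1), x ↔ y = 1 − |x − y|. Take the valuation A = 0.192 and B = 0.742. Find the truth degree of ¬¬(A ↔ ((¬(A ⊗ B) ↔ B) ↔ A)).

0.742

A ⊗ B = max(0, 0.192 + 0.742 − 1) = max(0, -0.066) = 0.000
¬(A ⊗ B) = 1 − 0.000 = 1.000
¬(A ⊗ B) ↔ B = 1 − |1.000 − 0.742| = 1 − 0.258 = 0.742
(¬(A ⊗ B) ↔ B) ↔ A = 1 − |0.742 − 0.192| = 1 − 0.550 = 0.450
A ↔ ((¬(A ⊗ B) ↔ B) ↔ A) = 1 − |0.192 − 0.450| = 1 − 0.258 = 0.742
¬(A ↔ ((¬(A ⊗ B) ↔ B) ↔ A)) = 1 − 0.742 = 0.258
¬¬(A ↔ ((¬(A ⊗ B) ↔ B) ↔ A)) = 1 − 0.258 = 0.742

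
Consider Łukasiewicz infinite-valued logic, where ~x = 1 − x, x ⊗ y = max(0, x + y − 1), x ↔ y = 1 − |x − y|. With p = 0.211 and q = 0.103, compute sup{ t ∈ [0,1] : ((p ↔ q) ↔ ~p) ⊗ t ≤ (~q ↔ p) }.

0.417

p ↔ q = 1 − |0.211 − 0.103| = 1 − 0.108 = 0.892
~p = 1 − 0.211 = 0.789
(p ↔ q) ↔ ~p = 1 − |0.892 − 0.789| = 1 − 0.103 = 0.897
So the left factor is (p ↔ q) ↔ ~p = 0.897.
~q = 1 − 0.103 = 0.897
~q ↔ p = 1 − |0.897 − 0.211| = 1 − 0.686 = 0.314
So the right-hand bound is ~q ↔ p = 0.314.
The residuum of the Łukasiewicz t-norm gives the supremum: min(1, 1 − 0.897 + 0.314).
1 − 0.897 + 0.314 = 0.417, so t = min(1, 0.417) = 0.417.
Check: 0.897 ⊗ 0.417 = max(0, 0.314) = 0.314 ≤ 0.314.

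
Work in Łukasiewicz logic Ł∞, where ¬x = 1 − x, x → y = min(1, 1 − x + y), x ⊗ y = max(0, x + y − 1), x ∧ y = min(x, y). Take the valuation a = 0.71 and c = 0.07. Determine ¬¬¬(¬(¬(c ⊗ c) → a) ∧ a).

0.71

c ⊗ c = max(0, 0.07 + 0.07 − 1) = max(0, -0.86) = 0.00
¬(c ⊗ c) = 1 − 0.00 = 1.00
¬(c ⊗ c) → a = min(1, 1 − 1.00 + 0.71) = min(1, 0.71) = 0.71
¬(¬(c ⊗ c) → a) = 1 − 0.71 = 0.29
¬(¬(c ⊗ c) → a) ∧ a = min(0.29, 0.71) = 0.29
¬(¬(¬(c ⊗ c) → a) ∧ a) = 1 − 0.29 = 0.71
¬¬(¬(¬(c ⊗ c) → a) ∧ a) = 1 − 0.71 = 0.29
¬¬¬(¬(¬(c ⊗ c) → a) ∧ a) = 1 − 0.29 = 0.71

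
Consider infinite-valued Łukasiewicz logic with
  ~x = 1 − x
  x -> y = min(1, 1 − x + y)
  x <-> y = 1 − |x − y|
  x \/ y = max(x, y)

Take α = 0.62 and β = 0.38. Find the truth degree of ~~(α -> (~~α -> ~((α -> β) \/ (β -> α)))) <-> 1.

0.76

~α = 1 − 0.62 = 0.38
~~α = 1 − 0.38 = 0.62
α -> β = min(1, 1 − 0.62 + 0.38) = min(1, 0.76) = 0.76
β -> α = min(1, 1 − 0.38 + 0.62) = min(1, 1.24) = 1.00
(α -> β) \/ (β -> α) = max(0.76, 1.00) = 1.00
~((α -> β) \/ (β -> α)) = 1 − 1.00 = 0.00
~~α -> ~((α -> β) \/ (β -> α)) = min(1, 1 − 0.62 + 0.00) = min(1, 0.38) = 0.38
α -> (~~α -> ~((α -> β) \/ (β -> α))) = min(1, 1 − 0.62 + 0.38) = min(1, 0.76) = 0.76
~(α -> (~~α -> ~((α -> β) \/ (β -> α)))) = 1 − 0.76 = 0.24
~~(α -> (~~α -> ~((α -> β) \/ (β -> α)))) = 1 − 0.24 = 0.76
~~(α -> (~~α -> ~((α -> β) \/ (β -> α)))) <-> 1 = 1 − |0.76 − 1.00| = 1 − 0.24 = 0.76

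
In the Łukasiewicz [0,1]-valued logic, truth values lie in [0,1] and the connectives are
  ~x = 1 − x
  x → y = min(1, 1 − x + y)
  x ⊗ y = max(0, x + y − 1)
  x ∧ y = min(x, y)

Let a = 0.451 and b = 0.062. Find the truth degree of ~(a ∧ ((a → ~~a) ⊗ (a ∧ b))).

~a = 1 − 0.451 = 0.549
~~a = 1 − 0.549 = 0.451
a → ~~a = min(1, 1 − 0.451 + 0.451) = min(1, 1.000) = 1.000
a ∧ b = min(0.451, 0.062) = 0.062
(a → ~~a) ⊗ (a ∧ b) = max(0, 1.000 + 0.062 − 1) = max(0, 0.062) = 0.062
a ∧ ((a → ~~a) ⊗ (a ∧ b)) = min(0.451, 0.062) = 0.062
~(a ∧ ((a → ~~a) ⊗ (a ∧ b))) = 1 − 0.062 = 0.938

0.938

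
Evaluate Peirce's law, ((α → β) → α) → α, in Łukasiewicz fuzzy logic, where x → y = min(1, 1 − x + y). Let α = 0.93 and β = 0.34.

0.93

α → β = min(1, 1 − 0.93 + 0.34) = min(1, 0.41) = 0.41
(α → β) → α = min(1, 1 − 0.41 + 0.93) = min(1, 1.52) = 1.00
((α → β) → α) → α = min(1, 1 − 1.00 + 0.93) = min(1, 0.93) = 0.93
(The value 0.93 < 1 shows this instance is not satisfied; not a Ł∞-tautology in general.)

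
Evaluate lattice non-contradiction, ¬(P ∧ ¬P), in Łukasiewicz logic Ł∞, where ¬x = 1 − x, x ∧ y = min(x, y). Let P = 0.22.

0.78

¬P = 1 − 0.22 = 0.78
P ∧ ¬P = min(0.22, 0.78) = 0.22
¬(P ∧ ¬P) = 1 − 0.22 = 0.78
(The value 0.78 < 1 shows this instance is not satisfied; not a Ł∞-tautology — its value is 1 − min(a, 1−a).)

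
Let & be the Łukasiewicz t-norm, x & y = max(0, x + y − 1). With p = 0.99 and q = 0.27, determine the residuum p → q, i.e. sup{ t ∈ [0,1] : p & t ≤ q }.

0.28

The residuum of the Łukasiewicz t-norm gives the supremum: min(1, 1 − 0.99 + 0.27).
1 − 0.99 + 0.27 = 0.28, so t = min(1, 0.28) = 0.28.
Check: 0.99 & 0.28 = max(0, 0.27) = 0.27 ≤ 0.27.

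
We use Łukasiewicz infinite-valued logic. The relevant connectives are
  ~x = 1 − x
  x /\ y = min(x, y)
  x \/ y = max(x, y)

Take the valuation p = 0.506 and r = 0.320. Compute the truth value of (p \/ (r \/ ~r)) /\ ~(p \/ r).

0.494

~r = 1 − 0.320 = 0.680
r \/ ~r = max(0.320, 0.680) = 0.680
p \/ (r \/ ~r) = max(0.506, 0.680) = 0.680
p \/ r = max(0.506, 0.320) = 0.506
~(p \/ r) = 1 − 0.506 = 0.494
(p \/ (r \/ ~r)) /\ ~(p \/ r) = min(0.680, 0.494) = 0.494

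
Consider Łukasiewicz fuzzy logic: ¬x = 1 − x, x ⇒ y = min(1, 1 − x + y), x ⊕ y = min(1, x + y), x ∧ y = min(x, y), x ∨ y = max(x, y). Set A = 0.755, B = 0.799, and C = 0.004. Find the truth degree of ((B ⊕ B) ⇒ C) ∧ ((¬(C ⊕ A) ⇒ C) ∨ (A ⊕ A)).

0.004

B ⊕ B = min(1, 0.799 + 0.799) = min(1, 1.598) = 1.000
(B ⊕ B) ⇒ C = min(1, 1 − 1.000 + 0.004) = min(1, 0.004) = 0.004
C ⊕ A = min(1, 0.004 + 0.755) = min(1, 0.759) = 0.759
¬(C ⊕ A) = 1 − 0.759 = 0.241
¬(C ⊕ A) ⇒ C = min(1, 1 − 0.241 + 0.004) = min(1, 0.763) = 0.763
A ⊕ A = min(1, 0.755 + 0.755) = min(1, 1.510) = 1.000
(¬(C ⊕ A) ⇒ C) ∨ (A ⊕ A) = max(0.763, 1.000) = 1.000
((B ⊕ B) ⇒ C) ∧ ((¬(C ⊕ A) ⇒ C) ∨ (A ⊕ A)) = min(0.004, 1.000) = 0.004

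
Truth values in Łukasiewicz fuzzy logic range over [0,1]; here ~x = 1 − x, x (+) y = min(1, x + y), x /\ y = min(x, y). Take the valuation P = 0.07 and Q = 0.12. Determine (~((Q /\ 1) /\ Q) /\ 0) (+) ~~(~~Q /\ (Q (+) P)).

Q /\ 1 = min(0.12, 1.00) = 0.12
(Q /\ 1) /\ Q = min(0.12, 0.12) = 0.12
~((Q /\ 1) /\ Q) = 1 − 0.12 = 0.88
~((Q /\ 1) /\ Q) /\ 0 = min(0.88, 0.00) = 0.00
~Q = 1 − 0.12 = 0.88
~~Q = 1 − 0.88 = 0.12
Q (+) P = min(1, 0.12 + 0.07) = min(1, 0.19) = 0.19
~~Q /\ (Q (+) P) = min(0.12, 0.19) = 0.12
~(~~Q /\ (Q (+) P)) = 1 − 0.12 = 0.88
~~(~~Q /\ (Q (+) P)) = 1 − 0.88 = 0.12
(~((Q /\ 1) /\ Q) /\ 0) (+) ~~(~~Q /\ (Q (+) P)) = min(1, 0.00 + 0.12) = min(1, 0.12) = 0.12

0.12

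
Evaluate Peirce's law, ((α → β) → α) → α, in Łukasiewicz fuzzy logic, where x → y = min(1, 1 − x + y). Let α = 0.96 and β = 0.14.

α → β = min(1, 1 − 0.96 + 0.14) = min(1, 0.18) = 0.18
(α → β) → α = min(1, 1 − 0.18 + 0.96) = min(1, 1.78) = 1.00
((α → β) → α) → α = min(1, 1 − 1.00 + 0.96) = min(1, 0.96) = 0.96
(The value 0.96 < 1 shows this instance is not satisfied; not a Ł∞-tautology in general.)

0.96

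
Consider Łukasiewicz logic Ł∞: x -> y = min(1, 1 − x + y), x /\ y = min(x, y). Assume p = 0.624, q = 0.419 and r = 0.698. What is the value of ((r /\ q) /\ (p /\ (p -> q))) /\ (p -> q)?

0.419

r /\ q = min(0.698, 0.419) = 0.419
p -> q = min(1, 1 − 0.624 + 0.419) = min(1, 0.795) = 0.795
p /\ (p -> q) = min(0.624, 0.795) = 0.624
(r /\ q) /\ (p /\ (p -> q)) = min(0.419, 0.624) = 0.419
((r /\ q) /\ (p /\ (p -> q))) /\ (p -> q) = min(0.419, 0.795) = 0.419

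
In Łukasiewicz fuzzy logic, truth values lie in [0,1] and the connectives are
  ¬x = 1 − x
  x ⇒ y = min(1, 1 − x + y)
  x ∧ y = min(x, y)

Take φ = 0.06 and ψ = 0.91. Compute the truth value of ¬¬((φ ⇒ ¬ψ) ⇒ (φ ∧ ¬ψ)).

¬ψ = 1 − 0.91 = 0.09
φ ⇒ ¬ψ = min(1, 1 − 0.06 + 0.09) = min(1, 1.03) = 1.00
φ ∧ ¬ψ = min(0.06, 0.09) = 0.06
(φ ⇒ ¬ψ) ⇒ (φ ∧ ¬ψ) = min(1, 1 − 1.00 + 0.06) = min(1, 0.06) = 0.06
¬((φ ⇒ ¬ψ) ⇒ (φ ∧ ¬ψ)) = 1 − 0.06 = 0.94
¬¬((φ ⇒ ¬ψ) ⇒ (φ ∧ ¬ψ)) = 1 − 0.94 = 0.06

0.06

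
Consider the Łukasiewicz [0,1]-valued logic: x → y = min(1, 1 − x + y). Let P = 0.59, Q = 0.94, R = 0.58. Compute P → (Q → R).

Q → R = min(1, 1 − 0.94 + 0.58) = min(1, 0.64) = 0.64
P → (Q → R) = min(1, 1 − 0.59 + 0.64) = min(1, 1.05) = 1.00

1.00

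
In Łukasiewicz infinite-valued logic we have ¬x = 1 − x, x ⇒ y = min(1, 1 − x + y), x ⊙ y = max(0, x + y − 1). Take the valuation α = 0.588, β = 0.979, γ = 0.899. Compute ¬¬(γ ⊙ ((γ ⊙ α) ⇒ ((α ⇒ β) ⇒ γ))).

γ ⊙ α = max(0, 0.899 + 0.588 − 1) = max(0, 0.487) = 0.487
α ⇒ β = min(1, 1 − 0.588 + 0.979) = min(1, 1.391) = 1.000
(α ⇒ β) ⇒ γ = min(1, 1 − 1.000 + 0.899) = min(1, 0.899) = 0.899
(γ ⊙ α) ⇒ ((α ⇒ β) ⇒ γ) = min(1, 1 − 0.487 + 0.899) = min(1, 1.412) = 1.000
γ ⊙ ((γ ⊙ α) ⇒ ((α ⇒ β) ⇒ γ)) = max(0, 0.899 + 1.000 − 1) = max(0, 0.899) = 0.899
¬(γ ⊙ ((γ ⊙ α) ⇒ ((α ⇒ β) ⇒ γ))) = 1 − 0.899 = 0.101
¬¬(γ ⊙ ((γ ⊙ α) ⇒ ((α ⇒ β) ⇒ γ))) = 1 − 0.101 = 0.899

0.899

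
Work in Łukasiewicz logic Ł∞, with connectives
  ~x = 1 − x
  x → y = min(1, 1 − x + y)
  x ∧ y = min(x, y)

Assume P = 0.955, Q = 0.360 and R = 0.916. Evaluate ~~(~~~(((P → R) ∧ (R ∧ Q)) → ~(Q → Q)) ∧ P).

0.360

P → R = min(1, 1 − 0.955 + 0.916) = min(1, 0.961) = 0.961
R ∧ Q = min(0.916, 0.360) = 0.360
(P → R) ∧ (R ∧ Q) = min(0.961, 0.360) = 0.360
Q → Q = min(1, 1 − 0.360 + 0.360) = min(1, 1.000) = 1.000
~(Q → Q) = 1 − 1.000 = 0.000
((P → R) ∧ (R ∧ Q)) → ~(Q → Q) = min(1, 1 − 0.360 + 0.000) = min(1, 0.640) = 0.640
~(((P → R) ∧ (R ∧ Q)) → ~(Q → Q)) = 1 − 0.640 = 0.360
~~(((P → R) ∧ (R ∧ Q)) → ~(Q → Q)) = 1 − 0.360 = 0.640
~~~(((P → R) ∧ (R ∧ Q)) → ~(Q → Q)) = 1 − 0.640 = 0.360
~~~(((P → R) ∧ (R ∧ Q)) → ~(Q → Q)) ∧ P = min(0.360, 0.955) = 0.360
~(~~~(((P → R) ∧ (R ∧ Q)) → ~(Q → Q)) ∧ P) = 1 − 0.360 = 0.640
~~(~~~(((P → R) ∧ (R ∧ Q)) → ~(Q → Q)) ∧ P) = 1 − 0.640 = 0.360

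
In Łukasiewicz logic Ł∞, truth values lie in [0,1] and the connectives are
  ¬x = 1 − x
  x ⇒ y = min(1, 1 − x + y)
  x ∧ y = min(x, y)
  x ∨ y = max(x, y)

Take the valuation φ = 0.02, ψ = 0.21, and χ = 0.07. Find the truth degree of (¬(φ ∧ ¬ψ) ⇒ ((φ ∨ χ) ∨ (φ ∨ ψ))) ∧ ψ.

0.21

¬ψ = 1 − 0.21 = 0.79
φ ∧ ¬ψ = min(0.02, 0.79) = 0.02
¬(φ ∧ ¬ψ) = 1 − 0.02 = 0.98
φ ∨ χ = max(0.02, 0.07) = 0.07
φ ∨ ψ = max(0.02, 0.21) = 0.21
(φ ∨ χ) ∨ (φ ∨ ψ) = max(0.07, 0.21) = 0.21
¬(φ ∧ ¬ψ) ⇒ ((φ ∨ χ) ∨ (φ ∨ ψ)) = min(1, 1 − 0.98 + 0.21) = min(1, 0.23) = 0.23
(¬(φ ∧ ¬ψ) ⇒ ((φ ∨ χ) ∨ (φ ∨ ψ))) ∧ ψ = min(0.23, 0.21) = 0.21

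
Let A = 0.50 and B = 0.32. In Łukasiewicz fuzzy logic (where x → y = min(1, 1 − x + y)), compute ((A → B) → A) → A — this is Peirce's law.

0.82

A → B = min(1, 1 − 0.50 + 0.32) = min(1, 0.82) = 0.82
(A → B) → A = min(1, 1 − 0.82 + 0.50) = min(1, 0.68) = 0.68
((A → B) → A) → A = min(1, 1 − 0.68 + 0.50) = min(1, 0.82) = 0.82
(The value 0.82 < 1 shows this instance is not satisfied; not a Ł∞-tautology in general.)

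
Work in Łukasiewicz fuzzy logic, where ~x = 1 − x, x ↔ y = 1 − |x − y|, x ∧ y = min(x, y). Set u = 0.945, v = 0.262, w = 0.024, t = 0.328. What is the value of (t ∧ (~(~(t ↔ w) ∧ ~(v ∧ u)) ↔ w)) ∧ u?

0.328

t ↔ w = 1 − |0.328 − 0.024| = 1 − 0.304 = 0.696
~(t ↔ w) = 1 − 0.696 = 0.304
v ∧ u = min(0.262, 0.945) = 0.262
~(v ∧ u) = 1 − 0.262 = 0.738
~(t ↔ w) ∧ ~(v ∧ u) = min(0.304, 0.738) = 0.304
~(~(t ↔ w) ∧ ~(v ∧ u)) = 1 − 0.304 = 0.696
~(~(t ↔ w) ∧ ~(v ∧ u)) ↔ w = 1 − |0.696 − 0.024| = 1 − 0.672 = 0.328
t ∧ (~(~(t ↔ w) ∧ ~(v ∧ u)) ↔ w) = min(0.328, 0.328) = 0.328
(t ∧ (~(~(t ↔ w) ∧ ~(v ∧ u)) ↔ w)) ∧ u = min(0.328, 0.945) = 0.328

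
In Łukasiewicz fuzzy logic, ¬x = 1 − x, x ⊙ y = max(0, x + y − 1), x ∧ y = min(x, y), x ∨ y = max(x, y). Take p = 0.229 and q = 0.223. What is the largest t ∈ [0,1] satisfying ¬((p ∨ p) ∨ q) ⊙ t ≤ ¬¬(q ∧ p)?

0.452

p ∨ p = max(0.229, 0.229) = 0.229
(p ∨ p) ∨ q = max(0.229, 0.223) = 0.229
¬((p ∨ p) ∨ q) = 1 − 0.229 = 0.771
So the left factor is ¬((p ∨ p) ∨ q) = 0.771.
q ∧ p = min(0.223, 0.229) = 0.223
¬(q ∧ p) = 1 − 0.223 = 0.777
¬¬(q ∧ p) = 1 − 0.777 = 0.223
So the right-hand bound is ¬¬(q ∧ p) = 0.223.
The residuum of the Łukasiewicz t-norm gives the supremum: min(1, 1 − 0.771 + 0.223).
1 − 0.771 + 0.223 = 0.452, so t = min(1, 0.452) = 0.452.
Check: 0.771 ⊙ 0.452 = max(0, 0.223) = 0.223 ≤ 0.223.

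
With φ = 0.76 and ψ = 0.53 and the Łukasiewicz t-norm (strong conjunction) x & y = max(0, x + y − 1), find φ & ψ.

0.29

φ & ψ = max(0, 0.76 + 0.53 − 1) = max(0, 0.29) = 0.29
For comparison, the Gödel (minimum) t-norm min(x, y) would give 0.53.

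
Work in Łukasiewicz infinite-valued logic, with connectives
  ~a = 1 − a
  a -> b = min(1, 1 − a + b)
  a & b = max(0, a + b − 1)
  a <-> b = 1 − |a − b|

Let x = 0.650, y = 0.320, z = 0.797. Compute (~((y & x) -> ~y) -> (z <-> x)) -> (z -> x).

0.853

y & x = max(0, 0.320 + 0.650 − 1) = max(0, -0.030) = 0.000
~y = 1 − 0.320 = 0.680
(y & x) -> ~y = min(1, 1 − 0.000 + 0.680) = min(1, 1.680) = 1.000
~((y & x) -> ~y) = 1 − 1.000 = 0.000
z <-> x = 1 − |0.797 − 0.650| = 1 − 0.147 = 0.853
~((y & x) -> ~y) -> (z <-> x) = min(1, 1 − 0.000 + 0.853) = min(1, 1.853) = 1.000
z -> x = min(1, 1 − 0.797 + 0.650) = min(1, 0.853) = 0.853
(~((y & x) -> ~y) -> (z <-> x)) -> (z -> x) = min(1, 1 − 1.000 + 0.853) = min(1, 0.853) = 0.853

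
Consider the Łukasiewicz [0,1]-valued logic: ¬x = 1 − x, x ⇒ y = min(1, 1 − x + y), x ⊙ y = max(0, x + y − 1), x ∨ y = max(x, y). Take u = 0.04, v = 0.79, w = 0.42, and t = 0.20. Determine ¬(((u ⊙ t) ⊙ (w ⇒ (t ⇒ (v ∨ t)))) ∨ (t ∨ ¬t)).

u ⊙ t = max(0, 0.04 + 0.20 − 1) = max(0, -0.76) = 0.00
v ∨ t = max(0.79, 0.20) = 0.79
t ⇒ (v ∨ t) = min(1, 1 − 0.20 + 0.79) = min(1, 1.59) = 1.00
w ⇒ (t ⇒ (v ∨ t)) = min(1, 1 − 0.42 + 1.00) = min(1, 1.58) = 1.00
(u ⊙ t) ⊙ (w ⇒ (t ⇒ (v ∨ t))) = max(0, 0.00 + 1.00 − 1) = max(0, 0.00) = 0.00
¬t = 1 − 0.20 = 0.80
t ∨ ¬t = max(0.20, 0.80) = 0.80
((u ⊙ t) ⊙ (w ⇒ (t ⇒ (v ∨ t)))) ∨ (t ∨ ¬t) = max(0.00, 0.80) = 0.80
¬(((u ⊙ t) ⊙ (w ⇒ (t ⇒ (v ∨ t)))) ∨ (t ∨ ¬t)) = 1 − 0.80 = 0.20

0.20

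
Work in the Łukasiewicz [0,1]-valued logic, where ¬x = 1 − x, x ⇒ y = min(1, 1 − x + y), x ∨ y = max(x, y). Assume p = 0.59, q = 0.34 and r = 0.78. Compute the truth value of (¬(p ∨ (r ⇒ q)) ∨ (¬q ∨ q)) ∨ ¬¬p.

0.66

r ⇒ q = min(1, 1 − 0.78 + 0.34) = min(1, 0.56) = 0.56
p ∨ (r ⇒ q) = max(0.59, 0.56) = 0.59
¬(p ∨ (r ⇒ q)) = 1 − 0.59 = 0.41
¬q = 1 − 0.34 = 0.66
¬q ∨ q = max(0.66, 0.34) = 0.66
¬(p ∨ (r ⇒ q)) ∨ (¬q ∨ q) = max(0.41, 0.66) = 0.66
¬p = 1 − 0.59 = 0.41
¬¬p = 1 − 0.41 = 0.59
(¬(p ∨ (r ⇒ q)) ∨ (¬q ∨ q)) ∨ ¬¬p = max(0.66, 0.59) = 0.66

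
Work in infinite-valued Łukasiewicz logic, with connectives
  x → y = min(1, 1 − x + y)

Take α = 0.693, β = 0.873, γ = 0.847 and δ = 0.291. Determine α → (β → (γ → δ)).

0.878

γ → δ = min(1, 1 − 0.847 + 0.291) = min(1, 0.444) = 0.444
β → (γ → δ) = min(1, 1 − 0.873 + 0.444) = min(1, 0.571) = 0.571
α → (β → (γ → δ)) = min(1, 1 − 0.693 + 0.571) = min(1, 0.878) = 0.878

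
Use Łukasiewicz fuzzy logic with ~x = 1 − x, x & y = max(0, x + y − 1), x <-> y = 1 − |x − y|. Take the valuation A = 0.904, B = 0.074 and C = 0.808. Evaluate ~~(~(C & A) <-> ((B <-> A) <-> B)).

C & A = max(0, 0.808 + 0.904 − 1) = max(0, 0.712) = 0.712
~(C & A) = 1 − 0.712 = 0.288
B <-> A = 1 − |0.074 − 0.904| = 1 − 0.830 = 0.170
(B <-> A) <-> B = 1 − |0.170 − 0.074| = 1 − 0.096 = 0.904
~(C & A) <-> ((B <-> A) <-> B) = 1 − |0.288 − 0.904| = 1 − 0.616 = 0.384
~(~(C & A) <-> ((B <-> A) <-> B)) = 1 − 0.384 = 0.616
~~(~(C & A) <-> ((B <-> A) <-> B)) = 1 − 0.616 = 0.384

0.384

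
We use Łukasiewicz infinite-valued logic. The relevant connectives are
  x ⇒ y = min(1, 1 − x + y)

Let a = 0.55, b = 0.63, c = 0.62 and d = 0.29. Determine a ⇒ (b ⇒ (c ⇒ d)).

c ⇒ d = min(1, 1 − 0.62 + 0.29) = min(1, 0.67) = 0.67
b ⇒ (c ⇒ d) = min(1, 1 − 0.63 + 0.67) = min(1, 1.04) = 1.00
a ⇒ (b ⇒ (c ⇒ d)) = min(1, 1 − 0.55 + 1.00) = min(1, 1.45) = 1.00

1.00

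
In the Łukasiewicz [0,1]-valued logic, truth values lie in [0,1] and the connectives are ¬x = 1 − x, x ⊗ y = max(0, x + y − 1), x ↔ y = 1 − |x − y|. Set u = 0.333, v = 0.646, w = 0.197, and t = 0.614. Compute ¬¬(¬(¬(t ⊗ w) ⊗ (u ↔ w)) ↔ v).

0.490

t ⊗ w = max(0, 0.614 + 0.197 − 1) = max(0, -0.189) = 0.000
¬(t ⊗ w) = 1 − 0.000 = 1.000
u ↔ w = 1 − |0.333 − 0.197| = 1 − 0.136 = 0.864
¬(t ⊗ w) ⊗ (u ↔ w) = max(0, 1.000 + 0.864 − 1) = max(0, 0.864) = 0.864
¬(¬(t ⊗ w) ⊗ (u ↔ w)) = 1 − 0.864 = 0.136
¬(¬(t ⊗ w) ⊗ (u ↔ w)) ↔ v = 1 − |0.136 − 0.646| = 1 − 0.510 = 0.490
¬(¬(¬(t ⊗ w) ⊗ (u ↔ w)) ↔ v) = 1 − 0.490 = 0.510
¬¬(¬(¬(t ⊗ w) ⊗ (u ↔ w)) ↔ v) = 1 − 0.510 = 0.490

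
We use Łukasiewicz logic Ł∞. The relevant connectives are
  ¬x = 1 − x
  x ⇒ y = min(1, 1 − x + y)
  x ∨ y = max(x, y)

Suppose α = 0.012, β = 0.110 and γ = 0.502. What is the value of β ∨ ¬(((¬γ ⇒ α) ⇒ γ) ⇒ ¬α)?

0.110

¬γ = 1 − 0.502 = 0.498
¬γ ⇒ α = min(1, 1 − 0.498 + 0.012) = min(1, 0.514) = 0.514
(¬γ ⇒ α) ⇒ γ = min(1, 1 − 0.514 + 0.502) = min(1, 0.988) = 0.988
¬α = 1 − 0.012 = 0.988
((¬γ ⇒ α) ⇒ γ) ⇒ ¬α = min(1, 1 − 0.988 + 0.988) = min(1, 1.000) = 1.000
¬(((¬γ ⇒ α) ⇒ γ) ⇒ ¬α) = 1 − 1.000 = 0.000
β ∨ ¬(((¬γ ⇒ α) ⇒ γ) ⇒ ¬α) = max(0.110, 0.000) = 0.110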